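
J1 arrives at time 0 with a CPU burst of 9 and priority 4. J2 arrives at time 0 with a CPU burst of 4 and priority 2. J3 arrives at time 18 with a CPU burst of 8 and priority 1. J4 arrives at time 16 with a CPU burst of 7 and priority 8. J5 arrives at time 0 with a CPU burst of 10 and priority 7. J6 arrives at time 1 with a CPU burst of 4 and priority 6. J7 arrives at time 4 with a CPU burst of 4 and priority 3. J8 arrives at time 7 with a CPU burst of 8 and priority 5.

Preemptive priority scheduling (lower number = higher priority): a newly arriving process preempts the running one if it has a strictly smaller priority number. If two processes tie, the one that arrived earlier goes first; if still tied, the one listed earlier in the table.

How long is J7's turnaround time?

Timeline: | J2 0-4 | J7 4-8 | J1 8-17 | J8 17-18 | J3 18-26 | J8 26-33 | J6 33-37 | J5 37-47 | J4 47-54 |
Completion: J1=17  J2=4  J3=26  J4=54  J5=47  J6=37  J7=8  J8=33
Turnaround (C−A): J1=17  J2=4  J3=8  J4=38  J5=47  J6=36  J7=4  J8=26
Turnaround(J7) = completion − arrival = 8 − 4 = 4

4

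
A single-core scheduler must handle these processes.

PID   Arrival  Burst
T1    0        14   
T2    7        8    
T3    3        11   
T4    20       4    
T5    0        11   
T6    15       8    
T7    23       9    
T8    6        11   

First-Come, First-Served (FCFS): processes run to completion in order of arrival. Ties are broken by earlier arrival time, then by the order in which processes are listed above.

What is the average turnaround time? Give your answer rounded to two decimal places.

38.63

Gantt: | T1 0-14 | T5 14-25 | T3 25-36 | T8 36-47 | T2 47-55 | T6 55-63 | T4 63-67 | T7 67-76 |
Completion: T1=14  T2=55  T3=36  T4=67  T5=25  T6=63  T7=76  T8=47
Turnaround (C−A): T1=14  T2=48  T3=33  T4=47  T5=25  T6=48  T7=53  T8=41
Turnaround times: T1=14, T2=48, T3=33, T4=47, T5=25, T6=48, T7=53, T8=41
Average turnaround = (14+48+33+47+25+48+53+41) / 8 = 309/8 = 38.63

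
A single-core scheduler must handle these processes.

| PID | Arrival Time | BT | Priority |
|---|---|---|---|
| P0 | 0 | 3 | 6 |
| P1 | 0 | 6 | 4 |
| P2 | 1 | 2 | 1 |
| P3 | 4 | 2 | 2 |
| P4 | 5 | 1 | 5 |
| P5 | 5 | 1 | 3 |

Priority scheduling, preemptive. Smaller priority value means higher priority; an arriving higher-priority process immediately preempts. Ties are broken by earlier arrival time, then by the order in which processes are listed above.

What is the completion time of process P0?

Gantt: | P1 0-1 | P2 1-3 | P1 3-4 | P3 4-6 | P5 6-7 | P1 7-11 | P4 11-12 | P0 12-15 |
Completion: P0=15  P1=11  P2=3  P3=6  P4=12  P5=7

15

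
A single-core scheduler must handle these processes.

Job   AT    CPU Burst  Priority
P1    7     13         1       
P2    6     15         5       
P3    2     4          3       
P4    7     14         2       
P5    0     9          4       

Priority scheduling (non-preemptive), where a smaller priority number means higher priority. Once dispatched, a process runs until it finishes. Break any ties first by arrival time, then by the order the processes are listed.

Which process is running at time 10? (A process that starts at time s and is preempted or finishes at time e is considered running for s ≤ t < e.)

P1

Schedule: | P5 0-9 | P1 9-22 | P4 22-36 | P3 36-40 | P2 40-55 |
Completion: P1=22  P2=55  P3=40  P4=36  P5=9
Turnaround (C−A): P1=15  P2=49  P3=38  P4=29  P5=9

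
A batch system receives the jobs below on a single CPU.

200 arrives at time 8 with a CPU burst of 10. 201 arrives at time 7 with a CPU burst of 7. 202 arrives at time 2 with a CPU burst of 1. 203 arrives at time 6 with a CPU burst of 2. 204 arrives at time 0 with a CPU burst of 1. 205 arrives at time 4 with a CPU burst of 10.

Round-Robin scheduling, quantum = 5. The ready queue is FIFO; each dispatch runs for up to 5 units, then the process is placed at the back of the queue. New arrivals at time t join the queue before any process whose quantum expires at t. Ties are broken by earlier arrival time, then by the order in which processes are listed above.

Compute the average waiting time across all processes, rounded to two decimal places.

Gantt: | 204 0-1 | idle 1-2 | 202 2-3 | idle 3-4 | 205 4-9 | 203 9-11 | 201 11-16 | 200 16-21 | 205 21-26 | 201 26-28 | 200 28-33 |
Completion: 200=33  201=28  202=3  203=11  204=1  205=26
Waiting times: 200=15, 201=14, 202=0, 203=3, 204=0, 205=12
Average waiting = (15+14+0+3+0+12) / 6 = 44/6 = 7.33

7.33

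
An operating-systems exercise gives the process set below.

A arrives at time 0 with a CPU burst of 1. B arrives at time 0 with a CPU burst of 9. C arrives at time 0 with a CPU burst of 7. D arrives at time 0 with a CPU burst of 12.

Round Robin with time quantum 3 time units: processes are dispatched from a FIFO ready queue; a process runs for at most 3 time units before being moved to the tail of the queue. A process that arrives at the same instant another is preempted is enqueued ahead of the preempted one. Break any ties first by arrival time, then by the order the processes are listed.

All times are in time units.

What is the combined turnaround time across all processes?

Schedule: | A 0-1 | B 1-4 | C 4-7 | D 7-10 | B 10-13 | C 13-16 | D 16-19 | B 19-22 | C 22-23 | D 23-29 |
Completion: A=1  B=22  C=23  D=29
Turnaround (C−A): A=1  B=22  C=23  D=29
Turnaround = completion − arrival: A=1, B=22, C=23, D=29
Total turnaround = 1 + 22 + 23 + 29 = 75

75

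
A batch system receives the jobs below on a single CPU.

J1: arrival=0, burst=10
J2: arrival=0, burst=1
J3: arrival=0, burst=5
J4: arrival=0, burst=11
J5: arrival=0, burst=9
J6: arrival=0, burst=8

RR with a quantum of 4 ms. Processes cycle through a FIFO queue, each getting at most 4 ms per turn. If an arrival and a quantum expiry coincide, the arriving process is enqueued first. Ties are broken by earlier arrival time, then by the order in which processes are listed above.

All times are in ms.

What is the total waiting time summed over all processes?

152

Gantt: | J1 0-4 | J2 4-5 | J3 5-9 | J4 9-13 | J5 13-17 | J6 17-21 | J1 21-25 | J3 25-26 | J4 26-30 | J5 30-34 | J6 34-38 | J1 38-40 | J4 40-43 | J5 43-44 |
Completion: J1=40  J2=5  J3=26  J4=43  J5=44  J6=38
Waiting = turnaround − burst: J1=30, J2=4, J3=21, J4=32, J5=35, J6=30
Total waiting = 30 + 4 + 21 + 32 + 35 + 30 = 152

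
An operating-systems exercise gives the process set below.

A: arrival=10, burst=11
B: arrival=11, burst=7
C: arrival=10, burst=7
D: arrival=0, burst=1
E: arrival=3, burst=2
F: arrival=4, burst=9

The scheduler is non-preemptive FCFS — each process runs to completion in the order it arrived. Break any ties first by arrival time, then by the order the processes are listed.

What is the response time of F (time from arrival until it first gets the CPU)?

1

Timeline: | D 0-1 | idle 1-3 | E 3-5 | F 5-14 | A 14-25 | C 25-32 | B 32-39 |
Completion: A=25  B=39  C=32  D=1  E=5  F=14
Turnaround (C−A): A=15  B=28  C=22  D=1  E=2  F=10
Response(F) = first start − arrival = 5 − 4 = 1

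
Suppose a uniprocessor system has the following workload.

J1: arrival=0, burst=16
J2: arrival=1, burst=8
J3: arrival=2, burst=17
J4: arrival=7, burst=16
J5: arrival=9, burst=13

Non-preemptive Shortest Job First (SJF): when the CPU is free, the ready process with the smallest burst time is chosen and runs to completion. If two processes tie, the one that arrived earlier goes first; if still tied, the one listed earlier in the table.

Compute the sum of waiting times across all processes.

Schedule: | J1 0-16 | J2 16-24 | J5 24-37 | J4 37-53 | J3 53-70 |
Completion: J1=16  J2=24  J3=70  J4=53  J5=37
Turnaround (C−A): J1=16  J2=23  J3=68  J4=46  J5=28
Waiting = turnaround − burst: J1=0, J2=15, J3=51, J4=30, J5=15
Total waiting = 0 + 15 + 51 + 30 + 15 = 111

111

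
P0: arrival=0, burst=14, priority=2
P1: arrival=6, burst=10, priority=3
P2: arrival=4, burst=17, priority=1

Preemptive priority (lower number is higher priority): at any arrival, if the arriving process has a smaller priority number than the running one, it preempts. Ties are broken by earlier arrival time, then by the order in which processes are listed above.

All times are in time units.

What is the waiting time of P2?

0

Gantt: | P0 0-4 | P2 4-21 | P0 21-31 | P1 31-41 |
Completion: P0=31  P1=41  P2=21
Waiting(P2) = turnaround − burst = 17 − 17 = 0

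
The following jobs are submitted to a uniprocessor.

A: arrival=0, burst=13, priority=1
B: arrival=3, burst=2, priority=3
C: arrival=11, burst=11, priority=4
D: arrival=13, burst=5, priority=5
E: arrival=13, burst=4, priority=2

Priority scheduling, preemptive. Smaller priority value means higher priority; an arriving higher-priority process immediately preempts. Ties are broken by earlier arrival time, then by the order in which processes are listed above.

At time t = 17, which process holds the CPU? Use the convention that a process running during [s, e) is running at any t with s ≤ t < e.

B

Gantt: | A 0-13 | E 13-17 | B 17-19 | C 19-30 | D 30-35 |
Completion: A=13  B=19  C=30  D=35  E=17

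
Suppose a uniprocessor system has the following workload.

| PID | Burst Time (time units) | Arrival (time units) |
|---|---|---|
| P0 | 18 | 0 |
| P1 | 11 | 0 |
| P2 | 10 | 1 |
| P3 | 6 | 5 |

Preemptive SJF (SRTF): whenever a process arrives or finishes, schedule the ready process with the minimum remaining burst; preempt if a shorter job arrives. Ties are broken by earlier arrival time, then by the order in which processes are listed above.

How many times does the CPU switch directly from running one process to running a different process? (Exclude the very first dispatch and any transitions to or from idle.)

3

Schedule: | P1 0-11 | P3 11-17 | P2 17-27 | P0 27-45 |
Completion: P0=45  P1=11  P2=27  P3=17
Turnaround (C−A): P0=45  P1=11  P2=26  P3=12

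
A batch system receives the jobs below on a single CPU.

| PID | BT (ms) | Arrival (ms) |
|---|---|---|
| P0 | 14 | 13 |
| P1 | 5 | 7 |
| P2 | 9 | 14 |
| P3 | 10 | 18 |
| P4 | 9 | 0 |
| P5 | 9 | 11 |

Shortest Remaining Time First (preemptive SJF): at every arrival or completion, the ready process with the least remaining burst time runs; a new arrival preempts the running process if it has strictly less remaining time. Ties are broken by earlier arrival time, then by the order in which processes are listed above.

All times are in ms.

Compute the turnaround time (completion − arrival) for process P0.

Schedule: | P4 0-9 | P1 9-14 | P5 14-23 | P2 23-32 | P3 32-42 | P0 42-56 |
Completion: P0=56  P1=14  P2=32  P3=42  P4=9  P5=23
Turnaround (C−A): P0=43  P1=7  P2=18  P3=24  P4=9  P5=12
Turnaround(P0) = completion − arrival = 56 − 13 = 43

43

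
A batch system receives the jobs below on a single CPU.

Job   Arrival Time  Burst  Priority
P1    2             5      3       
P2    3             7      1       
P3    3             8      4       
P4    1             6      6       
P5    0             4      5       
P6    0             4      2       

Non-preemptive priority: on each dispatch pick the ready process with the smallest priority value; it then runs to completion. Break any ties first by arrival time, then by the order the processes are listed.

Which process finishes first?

Gantt: | P6 0-4 | P2 4-11 | P1 11-16 | P3 16-24 | P5 24-28 | P4 28-34 |
Completion: P1=16  P2=11  P3=24  P4=34  P5=28  P6=4
Turnaround (C−A): P1=14  P2=8  P3=21  P4=33  P5=28  P6=4
Finish order: P6 → P2 → P1 → P3 → P5 → P4

P6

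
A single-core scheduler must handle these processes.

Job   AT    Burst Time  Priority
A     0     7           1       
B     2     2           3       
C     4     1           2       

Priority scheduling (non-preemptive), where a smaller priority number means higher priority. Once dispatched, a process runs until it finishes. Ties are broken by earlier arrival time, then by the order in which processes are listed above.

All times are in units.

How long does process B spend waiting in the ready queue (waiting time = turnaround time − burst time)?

Schedule: | A 0-7 | C 7-8 | B 8-10 |
Completion: A=7  B=10  C=8
Waiting(B) = turnaround − burst = 8 − 2 = 6

6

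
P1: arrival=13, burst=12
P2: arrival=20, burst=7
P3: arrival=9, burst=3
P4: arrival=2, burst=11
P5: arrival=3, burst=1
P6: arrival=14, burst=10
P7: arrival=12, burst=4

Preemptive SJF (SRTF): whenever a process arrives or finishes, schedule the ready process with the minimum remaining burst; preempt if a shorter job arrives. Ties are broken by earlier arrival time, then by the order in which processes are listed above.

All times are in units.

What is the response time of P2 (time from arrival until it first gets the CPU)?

1

Schedule: | idle 0-2 | P4 2-3 | P5 3-4 | P4 4-9 | P3 9-12 | P7 12-16 | P4 16-21 | P2 21-28 | P6 28-38 | P1 38-50 |
Completion: P1=50  P2=28  P3=12  P4=21  P5=4  P6=38  P7=16
Turnaround (C−A): P1=37  P2=8  P3=3  P4=19  P5=1  P6=24  P7=4
Response(P2) = first start − arrival = 21 − 20 = 1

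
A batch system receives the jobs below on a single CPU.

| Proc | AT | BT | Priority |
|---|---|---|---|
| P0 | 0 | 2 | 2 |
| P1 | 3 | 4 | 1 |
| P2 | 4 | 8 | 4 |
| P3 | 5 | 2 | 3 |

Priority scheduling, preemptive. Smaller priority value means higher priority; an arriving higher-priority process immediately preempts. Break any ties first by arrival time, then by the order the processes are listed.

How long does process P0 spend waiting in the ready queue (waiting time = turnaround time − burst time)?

Schedule: | P0 0-2 | idle 2-3 | P1 3-7 | P3 7-9 | P2 9-17 |
Completion: P0=2  P1=7  P2=17  P3=9
Waiting(P0) = turnaround − burst = 2 − 2 = 0

0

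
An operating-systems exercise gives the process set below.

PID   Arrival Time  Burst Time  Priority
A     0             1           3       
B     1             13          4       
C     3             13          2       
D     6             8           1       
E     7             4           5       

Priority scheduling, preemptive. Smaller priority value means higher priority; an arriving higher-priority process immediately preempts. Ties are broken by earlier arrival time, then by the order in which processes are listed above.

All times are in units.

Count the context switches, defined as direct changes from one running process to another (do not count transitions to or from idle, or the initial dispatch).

Schedule: | A 0-1 | B 1-3 | C 3-6 | D 6-14 | C 14-24 | B 24-35 | E 35-39 |
Completion: A=1  B=35  C=24  D=14  E=39
Turnaround (C−A): A=1  B=34  C=21  D=8  E=32

6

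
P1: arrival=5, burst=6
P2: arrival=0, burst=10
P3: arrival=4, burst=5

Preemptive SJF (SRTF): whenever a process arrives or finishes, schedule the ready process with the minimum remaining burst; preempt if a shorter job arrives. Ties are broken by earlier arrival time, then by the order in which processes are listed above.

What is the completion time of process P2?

15

Gantt: | P2 0-4 | P3 4-9 | P2 9-15 | P1 15-21 |
Completion: P1=21  P2=15  P3=9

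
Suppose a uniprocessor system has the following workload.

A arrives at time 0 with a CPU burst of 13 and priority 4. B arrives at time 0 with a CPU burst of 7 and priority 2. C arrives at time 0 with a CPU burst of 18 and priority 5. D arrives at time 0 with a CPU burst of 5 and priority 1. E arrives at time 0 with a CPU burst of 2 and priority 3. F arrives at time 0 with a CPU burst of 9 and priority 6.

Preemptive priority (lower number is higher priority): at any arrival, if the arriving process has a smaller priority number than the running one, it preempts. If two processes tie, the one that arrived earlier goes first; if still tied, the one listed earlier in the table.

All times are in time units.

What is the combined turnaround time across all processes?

157

Timeline: | D 0-5 | B 5-12 | E 12-14 | A 14-27 | C 27-45 | F 45-54 |
Completion: A=27  B=12  C=45  D=5  E=14  F=54
Turnaround (C−A): A=27  B=12  C=45  D=5  E=14  F=54
Turnaround = completion − arrival: A=27, B=12, C=45, D=5, E=14, F=54
Total turnaround = 27 + 12 + 45 + 5 + 14 + 54 = 157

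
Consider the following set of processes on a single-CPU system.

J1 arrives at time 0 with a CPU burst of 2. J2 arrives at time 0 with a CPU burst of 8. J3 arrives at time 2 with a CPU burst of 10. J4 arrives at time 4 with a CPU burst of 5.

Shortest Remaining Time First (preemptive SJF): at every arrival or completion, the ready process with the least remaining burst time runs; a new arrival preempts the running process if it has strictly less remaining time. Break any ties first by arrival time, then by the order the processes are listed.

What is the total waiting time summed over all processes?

20

Gantt: | J1 0-2 | J2 2-4 | J4 4-9 | J2 9-15 | J3 15-25 |
Completion: J1=2  J2=15  J3=25  J4=9
Turnaround (C−A): J1=2  J2=15  J3=23  J4=5
Waiting = turnaround − burst: J1=0, J2=7, J3=13, J4=0
Total waiting = 0 + 7 + 13 + 0 = 20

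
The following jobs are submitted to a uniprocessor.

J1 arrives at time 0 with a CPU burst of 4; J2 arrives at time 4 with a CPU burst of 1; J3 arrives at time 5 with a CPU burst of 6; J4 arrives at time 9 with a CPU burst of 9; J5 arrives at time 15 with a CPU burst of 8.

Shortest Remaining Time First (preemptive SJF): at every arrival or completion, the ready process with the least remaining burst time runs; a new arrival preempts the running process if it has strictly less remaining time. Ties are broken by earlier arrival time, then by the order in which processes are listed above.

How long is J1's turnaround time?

Schedule: | J1 0-4 | J2 4-5 | J3 5-11 | J4 11-20 | J5 20-28 |
Completion: J1=4  J2=5  J3=11  J4=20  J5=28
Turnaround(J1) = completion − arrival = 4 − 0 = 4

4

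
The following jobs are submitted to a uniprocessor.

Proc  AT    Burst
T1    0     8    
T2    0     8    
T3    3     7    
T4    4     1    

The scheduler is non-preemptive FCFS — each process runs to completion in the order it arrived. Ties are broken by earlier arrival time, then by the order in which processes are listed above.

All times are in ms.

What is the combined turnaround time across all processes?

Timeline: | T1 0-8 | T2 8-16 | T3 16-23 | T4 23-24 |
Completion: T1=8  T2=16  T3=23  T4=24
Turnaround = completion − arrival: T1=8, T2=16, T3=20, T4=20
Total turnaround = 8 + 16 + 20 + 20 = 64

64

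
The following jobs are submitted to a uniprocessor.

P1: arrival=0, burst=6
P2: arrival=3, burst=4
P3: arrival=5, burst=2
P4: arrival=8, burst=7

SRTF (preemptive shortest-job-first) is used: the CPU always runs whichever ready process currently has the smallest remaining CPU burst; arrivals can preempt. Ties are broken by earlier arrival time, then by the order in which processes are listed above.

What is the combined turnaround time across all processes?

29

Gantt: | P1 0-6 | P3 6-8 | P2 8-12 | P4 12-19 |
Completion: P1=6  P2=12  P3=8  P4=19
Turnaround = completion − arrival: P1=6, P2=9, P3=3, P4=11
Total turnaround = 6 + 9 + 3 + 11 = 29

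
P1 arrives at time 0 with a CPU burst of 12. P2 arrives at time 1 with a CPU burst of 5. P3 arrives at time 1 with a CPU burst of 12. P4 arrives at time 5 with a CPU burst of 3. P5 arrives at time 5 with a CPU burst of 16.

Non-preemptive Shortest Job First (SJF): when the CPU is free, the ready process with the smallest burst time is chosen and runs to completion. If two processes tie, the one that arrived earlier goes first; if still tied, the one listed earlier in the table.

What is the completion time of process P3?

Schedule: | P1 0-12 | P4 12-15 | P2 15-20 | P3 20-32 | P5 32-48 |
Completion: P1=12  P2=20  P3=32  P4=15  P5=48
Turnaround (C−A): P1=12  P2=19  P3=31  P4=10  P5=43

32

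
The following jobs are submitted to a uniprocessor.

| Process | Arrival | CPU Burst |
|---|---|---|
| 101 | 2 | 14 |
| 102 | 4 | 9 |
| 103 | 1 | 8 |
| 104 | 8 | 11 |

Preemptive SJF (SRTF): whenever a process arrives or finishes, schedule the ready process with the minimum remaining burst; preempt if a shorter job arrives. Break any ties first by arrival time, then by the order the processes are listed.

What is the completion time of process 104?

Schedule: | idle 0-1 | 103 1-9 | 102 9-18 | 104 18-29 | 101 29-43 |
Completion: 101=43  102=18  103=9  104=29
Turnaround (C−A): 101=41  102=14  103=8  104=21

29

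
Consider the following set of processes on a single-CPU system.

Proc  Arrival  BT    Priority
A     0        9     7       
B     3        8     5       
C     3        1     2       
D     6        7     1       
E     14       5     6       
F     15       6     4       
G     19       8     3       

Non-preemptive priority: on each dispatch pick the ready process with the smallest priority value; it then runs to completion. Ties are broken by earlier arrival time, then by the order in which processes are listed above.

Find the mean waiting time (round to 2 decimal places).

Schedule: | A 0-9 | D 9-16 | C 16-17 | F 17-23 | G 23-31 | B 31-39 | E 39-44 |
Completion: A=9  B=39  C=17  D=16  E=44  F=23  G=31
Waiting times: A=0, B=28, C=13, D=3, E=25, F=2, G=4
Average waiting = (0+28+13+3+25+2+4) / 7 = 75/7 = 10.71

10.71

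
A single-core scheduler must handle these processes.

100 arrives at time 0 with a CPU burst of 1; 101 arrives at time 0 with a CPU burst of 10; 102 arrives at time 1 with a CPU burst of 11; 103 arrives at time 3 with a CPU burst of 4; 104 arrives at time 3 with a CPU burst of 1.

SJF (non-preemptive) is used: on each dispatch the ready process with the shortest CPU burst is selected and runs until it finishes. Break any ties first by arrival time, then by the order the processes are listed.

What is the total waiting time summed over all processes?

Schedule: | 100 0-1 | 101 1-11 | 104 11-12 | 103 12-16 | 102 16-27 |
Completion: 100=1  101=11  102=27  103=16  104=12
Waiting = turnaround − burst: 100=0, 101=1, 102=15, 103=9, 104=8
Total waiting = 0 + 1 + 15 + 9 + 8 = 33

33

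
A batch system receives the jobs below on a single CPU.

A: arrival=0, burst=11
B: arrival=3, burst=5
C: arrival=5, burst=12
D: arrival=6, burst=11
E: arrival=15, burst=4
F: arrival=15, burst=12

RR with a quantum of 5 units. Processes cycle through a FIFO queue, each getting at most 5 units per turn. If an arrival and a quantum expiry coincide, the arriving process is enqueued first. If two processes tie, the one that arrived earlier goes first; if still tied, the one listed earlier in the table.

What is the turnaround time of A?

Gantt: | A 0-5 | B 5-10 | C 10-15 | A 15-20 | D 20-25 | E 25-29 | F 29-34 | C 34-39 | A 39-40 | D 40-45 | F 45-50 | C 50-52 | D 52-53 | F 53-55 |
Completion: A=40  B=10  C=52  D=53  E=29  F=55
Turnaround (C−A): A=40  B=7  C=47  D=47  E=14  F=40
Turnaround(A) = completion − arrival = 40 − 0 = 40

40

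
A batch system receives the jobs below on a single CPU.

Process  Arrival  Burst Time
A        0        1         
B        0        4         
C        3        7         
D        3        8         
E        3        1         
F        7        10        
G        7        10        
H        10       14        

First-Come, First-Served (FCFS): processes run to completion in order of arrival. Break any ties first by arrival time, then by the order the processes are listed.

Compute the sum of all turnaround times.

153

Timeline: | A 0-1 | B 1-5 | C 5-12 | D 12-20 | E 20-21 | F 21-31 | G 31-41 | H 41-55 |
Completion: A=1  B=5  C=12  D=20  E=21  F=31  G=41  H=55
Turnaround (C−A): A=1  B=5  C=9  D=17  E=18  F=24  G=34  H=45
Turnaround = completion − arrival: A=1, B=5, C=9, D=17, E=18, F=24, G=34, H=45
Total turnaround = 1 + 5 + 9 + 17 + 18 + 24 + 34 + 45 = 153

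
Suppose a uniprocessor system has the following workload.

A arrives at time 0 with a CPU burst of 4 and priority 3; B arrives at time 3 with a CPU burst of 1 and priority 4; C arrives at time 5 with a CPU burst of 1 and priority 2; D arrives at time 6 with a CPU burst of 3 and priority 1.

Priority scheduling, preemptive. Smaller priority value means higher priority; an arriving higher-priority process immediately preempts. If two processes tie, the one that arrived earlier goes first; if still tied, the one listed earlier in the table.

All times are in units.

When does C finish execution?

6

Gantt: | A 0-4 | B 4-5 | C 5-6 | D 6-9 |
Completion: A=4  B=5  C=6  D=9
Turnaround (C−A): A=4  B=2  C=1  D=3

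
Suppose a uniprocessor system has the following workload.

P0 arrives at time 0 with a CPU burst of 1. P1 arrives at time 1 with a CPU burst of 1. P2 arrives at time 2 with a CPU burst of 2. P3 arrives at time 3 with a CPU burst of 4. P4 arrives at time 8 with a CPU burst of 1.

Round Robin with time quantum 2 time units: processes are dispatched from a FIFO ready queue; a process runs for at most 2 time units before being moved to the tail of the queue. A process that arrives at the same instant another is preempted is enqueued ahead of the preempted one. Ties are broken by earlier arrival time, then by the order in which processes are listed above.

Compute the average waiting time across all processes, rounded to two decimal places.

0.20

Schedule: | P0 0-1 | P1 1-2 | P2 2-4 | P3 4-8 | P4 8-9 |
Completion: P0=1  P1=2  P2=4  P3=8  P4=9
Turnaround (C−A): P0=1  P1=1  P2=2  P3=5  P4=1
Waiting times: P0=0, P1=0, P2=0, P3=1, P4=0
Average waiting = (0+0+0+1+0) / 5 = 1/5 = 0.20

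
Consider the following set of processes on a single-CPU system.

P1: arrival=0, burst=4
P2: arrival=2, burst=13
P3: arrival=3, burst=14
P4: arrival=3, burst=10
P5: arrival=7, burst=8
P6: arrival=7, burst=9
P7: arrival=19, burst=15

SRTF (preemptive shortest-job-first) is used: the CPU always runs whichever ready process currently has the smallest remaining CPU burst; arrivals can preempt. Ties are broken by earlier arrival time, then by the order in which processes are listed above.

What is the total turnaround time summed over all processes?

205

Timeline: | P1 0-4 | P4 4-14 | P5 14-22 | P6 22-31 | P2 31-44 | P3 44-58 | P7 58-73 |
Completion: P1=4  P2=44  P3=58  P4=14  P5=22  P6=31  P7=73
Turnaround (C−A): P1=4  P2=42  P3=55  P4=11  P5=15  P6=24  P7=54
Turnaround = completion − arrival: P1=4, P2=42, P3=55, P4=11, P5=15, P6=24, P7=54
Total turnaround = 4 + 42 + 55 + 11 + 15 + 24 + 54 = 205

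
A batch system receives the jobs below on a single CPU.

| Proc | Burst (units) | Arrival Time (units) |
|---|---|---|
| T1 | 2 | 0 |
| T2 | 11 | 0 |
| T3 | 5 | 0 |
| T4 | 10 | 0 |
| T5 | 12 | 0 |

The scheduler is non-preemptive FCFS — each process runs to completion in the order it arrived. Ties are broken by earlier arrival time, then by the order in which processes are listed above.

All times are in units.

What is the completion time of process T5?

40

Timeline: | T1 0-2 | T2 2-13 | T3 13-18 | T4 18-28 | T5 28-40 |
Completion: T1=2  T2=13  T3=18  T4=28  T5=40
Turnaround (C−A): T1=2  T2=13  T3=18  T4=28  T5=40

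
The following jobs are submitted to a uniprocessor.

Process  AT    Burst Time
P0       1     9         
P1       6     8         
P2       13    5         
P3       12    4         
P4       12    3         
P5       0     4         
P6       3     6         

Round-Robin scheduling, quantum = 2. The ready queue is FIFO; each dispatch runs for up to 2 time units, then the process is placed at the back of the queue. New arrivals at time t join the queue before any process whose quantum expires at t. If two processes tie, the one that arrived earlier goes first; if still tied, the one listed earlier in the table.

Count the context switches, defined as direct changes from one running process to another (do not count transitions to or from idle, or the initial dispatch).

Timeline: | P5 0-2 | P0 2-4 | P5 4-6 | P6 6-8 | P0 8-10 | P1 10-12 | P6 12-14 | P0 14-16 | P3 16-18 | P4 18-20 | P1 20-22 | P2 22-24 | P6 24-26 | P0 26-28 | P3 28-30 | P4 30-31 | P1 31-33 | P2 33-35 | P0 35-36 | P1 36-38 | P2 38-39 |
Completion: P0=36  P1=38  P2=39  P3=30  P4=31  P5=6  P6=26

20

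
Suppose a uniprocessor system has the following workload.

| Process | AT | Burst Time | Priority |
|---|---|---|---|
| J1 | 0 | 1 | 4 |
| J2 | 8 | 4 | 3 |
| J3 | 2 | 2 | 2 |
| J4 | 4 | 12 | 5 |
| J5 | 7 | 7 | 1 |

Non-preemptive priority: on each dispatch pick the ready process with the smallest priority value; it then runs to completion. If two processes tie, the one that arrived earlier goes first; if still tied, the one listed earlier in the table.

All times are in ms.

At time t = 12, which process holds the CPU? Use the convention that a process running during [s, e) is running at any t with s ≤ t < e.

Schedule: | J1 0-1 | idle 1-2 | J3 2-4 | J4 4-16 | J5 16-23 | J2 23-27 |
Completion: J1=1  J2=27  J3=4  J4=16  J5=23
Turnaround (C−A): J1=1  J2=19  J3=2  J4=12  J5=16

J4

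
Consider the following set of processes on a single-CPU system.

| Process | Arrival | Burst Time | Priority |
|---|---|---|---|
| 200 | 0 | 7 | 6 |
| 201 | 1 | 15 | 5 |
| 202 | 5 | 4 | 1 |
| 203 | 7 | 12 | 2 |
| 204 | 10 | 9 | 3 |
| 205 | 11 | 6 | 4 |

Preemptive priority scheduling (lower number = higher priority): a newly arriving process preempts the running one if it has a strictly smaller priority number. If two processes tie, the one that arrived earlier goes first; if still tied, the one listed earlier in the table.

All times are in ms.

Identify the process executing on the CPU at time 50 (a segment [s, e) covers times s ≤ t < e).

200

Gantt: | 200 0-1 | 201 1-5 | 202 5-9 | 203 9-21 | 204 21-30 | 205 30-36 | 201 36-47 | 200 47-53 |
Completion: 200=53  201=47  202=9  203=21  204=30  205=36
Turnaround (C−A): 200=53  201=46  202=4  203=14  204=20  205=25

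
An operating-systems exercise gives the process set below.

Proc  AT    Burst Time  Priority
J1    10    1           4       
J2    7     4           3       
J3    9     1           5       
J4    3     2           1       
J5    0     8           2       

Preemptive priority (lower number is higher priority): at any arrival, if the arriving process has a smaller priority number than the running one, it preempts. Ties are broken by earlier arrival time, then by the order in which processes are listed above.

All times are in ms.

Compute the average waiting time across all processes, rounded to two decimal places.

Schedule: | J5 0-3 | J4 3-5 | J5 5-10 | J2 10-14 | J1 14-15 | J3 15-16 |
Completion: J1=15  J2=14  J3=16  J4=5  J5=10
Waiting times: J1=4, J2=3, J3=6, J4=0, J5=2
Average waiting = (4+3+6+0+2) / 5 = 15/5 = 3.00

3.00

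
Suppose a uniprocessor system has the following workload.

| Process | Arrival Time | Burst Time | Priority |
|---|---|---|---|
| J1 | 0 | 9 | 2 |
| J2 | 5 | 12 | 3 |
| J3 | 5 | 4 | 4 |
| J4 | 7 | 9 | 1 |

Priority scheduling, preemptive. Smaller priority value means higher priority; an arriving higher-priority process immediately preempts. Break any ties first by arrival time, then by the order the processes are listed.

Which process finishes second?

J1

Schedule: | J1 0-7 | J4 7-16 | J1 16-18 | J2 18-30 | J3 30-34 |
Completion: J1=18  J2=30  J3=34  J4=16
Turnaround (C−A): J1=18  J2=25  J3=29  J4=9
Finish order: J4 → J1 → J2 → J3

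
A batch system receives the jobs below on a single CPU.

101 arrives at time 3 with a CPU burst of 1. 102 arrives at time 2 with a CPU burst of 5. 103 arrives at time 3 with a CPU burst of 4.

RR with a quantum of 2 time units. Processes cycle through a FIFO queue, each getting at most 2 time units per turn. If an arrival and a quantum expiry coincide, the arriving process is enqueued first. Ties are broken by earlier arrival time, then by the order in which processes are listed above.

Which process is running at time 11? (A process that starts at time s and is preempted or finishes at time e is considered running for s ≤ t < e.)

Schedule: | idle 0-2 | 102 2-4 | 101 4-5 | 103 5-7 | 102 7-9 | 103 9-11 | 102 11-12 |
Completion: 101=5  102=12  103=11
Turnaround (C−A): 101=2  102=10  103=8

102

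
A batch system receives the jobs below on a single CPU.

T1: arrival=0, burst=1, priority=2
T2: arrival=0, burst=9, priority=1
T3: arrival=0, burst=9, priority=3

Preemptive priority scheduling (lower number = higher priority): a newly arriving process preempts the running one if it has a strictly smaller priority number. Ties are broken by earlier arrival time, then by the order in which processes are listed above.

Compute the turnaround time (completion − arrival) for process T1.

10

Timeline: | T2 0-9 | T1 9-10 | T3 10-19 |
Completion: T1=10  T2=9  T3=19
Turnaround(T1) = completion − arrival = 10 − 0 = 10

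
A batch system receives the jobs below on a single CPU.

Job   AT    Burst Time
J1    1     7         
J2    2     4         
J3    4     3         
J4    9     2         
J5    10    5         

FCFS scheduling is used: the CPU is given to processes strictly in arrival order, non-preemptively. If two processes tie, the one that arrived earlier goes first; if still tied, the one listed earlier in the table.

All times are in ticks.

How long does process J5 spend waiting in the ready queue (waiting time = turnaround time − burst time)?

7

Gantt: | idle 0-1 | J1 1-8 | J2 8-12 | J3 12-15 | J4 15-17 | J5 17-22 |
Completion: J1=8  J2=12  J3=15  J4=17  J5=22
Waiting(J5) = turnaround − burst = 12 − 5 = 7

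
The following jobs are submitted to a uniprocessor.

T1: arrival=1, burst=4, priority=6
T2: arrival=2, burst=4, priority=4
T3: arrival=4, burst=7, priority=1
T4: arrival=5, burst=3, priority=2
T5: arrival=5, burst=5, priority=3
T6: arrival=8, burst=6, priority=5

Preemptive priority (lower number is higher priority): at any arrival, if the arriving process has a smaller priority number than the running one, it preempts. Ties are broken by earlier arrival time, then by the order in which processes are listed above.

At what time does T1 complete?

Schedule: | idle 0-1 | T1 1-2 | T2 2-4 | T3 4-11 | T4 11-14 | T5 14-19 | T2 19-21 | T6 21-27 | T1 27-30 |
Completion: T1=30  T2=21  T3=11  T4=14  T5=19  T6=27
Turnaround (C−A): T1=29  T2=19  T3=7  T4=9  T5=14  T6=19

30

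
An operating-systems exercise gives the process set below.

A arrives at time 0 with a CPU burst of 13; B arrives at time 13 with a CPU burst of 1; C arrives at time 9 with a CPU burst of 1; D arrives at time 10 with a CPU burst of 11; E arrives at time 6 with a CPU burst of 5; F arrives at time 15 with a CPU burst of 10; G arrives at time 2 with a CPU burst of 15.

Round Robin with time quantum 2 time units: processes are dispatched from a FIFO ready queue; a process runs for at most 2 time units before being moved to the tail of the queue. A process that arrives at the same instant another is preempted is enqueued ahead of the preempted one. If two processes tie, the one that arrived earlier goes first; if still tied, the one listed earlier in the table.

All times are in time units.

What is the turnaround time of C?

Gantt: | A 0-2 | G 2-4 | A 4-6 | G 6-8 | E 8-10 | A 10-12 | G 12-14 | C 14-15 | D 15-17 | E 17-19 | A 19-21 | B 21-22 | G 22-24 | F 24-26 | D 26-28 | E 28-29 | A 29-31 | G 31-33 | F 33-35 | D 35-37 | A 37-39 | G 39-41 | F 41-43 | D 43-45 | A 45-46 | G 46-48 | F 48-50 | D 50-52 | G 52-53 | F 53-55 | D 55-56 |
Completion: A=46  B=22  C=15  D=56  E=29  F=55  G=53
Turnaround (C−A): A=46  B=9  C=6  D=46  E=23  F=40  G=51
Turnaround(C) = completion − arrival = 15 − 9 = 6

6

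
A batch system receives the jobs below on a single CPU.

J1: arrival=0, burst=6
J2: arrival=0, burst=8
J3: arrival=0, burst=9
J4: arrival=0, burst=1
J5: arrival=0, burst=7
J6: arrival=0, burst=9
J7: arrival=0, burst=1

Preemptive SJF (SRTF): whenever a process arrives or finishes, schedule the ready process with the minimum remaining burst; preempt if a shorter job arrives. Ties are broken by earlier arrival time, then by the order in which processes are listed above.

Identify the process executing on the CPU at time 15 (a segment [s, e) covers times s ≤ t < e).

J2

Timeline: | J4 0-1 | J7 1-2 | J1 2-8 | J5 8-15 | J2 15-23 | J3 23-32 | J6 32-41 |
Completion: J1=8  J2=23  J3=32  J4=1  J5=15  J6=41  J7=2
Turnaround (C−A): J1=8  J2=23  J3=32  J4=1  J5=15  J6=41  J7=2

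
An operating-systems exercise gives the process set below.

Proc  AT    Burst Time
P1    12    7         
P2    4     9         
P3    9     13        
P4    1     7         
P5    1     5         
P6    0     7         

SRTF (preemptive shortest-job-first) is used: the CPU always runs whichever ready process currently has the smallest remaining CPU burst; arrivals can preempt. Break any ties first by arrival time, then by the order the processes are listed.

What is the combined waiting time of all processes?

Gantt: | P6 0-1 | P5 1-6 | P6 6-12 | P4 12-19 | P1 19-26 | P2 26-35 | P3 35-48 |
Completion: P1=26  P2=35  P3=48  P4=19  P5=6  P6=12
Waiting = turnaround − burst: P1=7, P2=22, P3=26, P4=11, P5=0, P6=5
Total waiting = 7 + 22 + 26 + 11 + 0 + 5 = 71

71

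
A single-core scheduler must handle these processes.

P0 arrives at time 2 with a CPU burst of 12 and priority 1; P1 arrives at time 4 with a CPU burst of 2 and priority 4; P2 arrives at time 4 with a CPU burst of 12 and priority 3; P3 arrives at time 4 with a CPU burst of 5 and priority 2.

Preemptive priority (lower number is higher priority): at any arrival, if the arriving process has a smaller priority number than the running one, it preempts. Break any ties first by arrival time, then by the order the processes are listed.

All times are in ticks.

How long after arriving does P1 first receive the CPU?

27

Gantt: | idle 0-2 | P0 2-14 | P3 14-19 | P2 19-31 | P1 31-33 |
Completion: P0=14  P1=33  P2=31  P3=19
Turnaround (C−A): P0=12  P1=29  P2=27  P3=15
Response(P1) = first start − arrival = 31 − 4 = 27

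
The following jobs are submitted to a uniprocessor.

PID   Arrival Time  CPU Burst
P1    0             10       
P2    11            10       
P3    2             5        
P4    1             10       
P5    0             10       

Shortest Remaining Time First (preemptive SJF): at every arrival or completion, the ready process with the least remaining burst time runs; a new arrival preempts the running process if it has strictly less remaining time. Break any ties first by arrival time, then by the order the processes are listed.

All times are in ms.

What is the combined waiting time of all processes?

Schedule: | P1 0-2 | P3 2-7 | P1 7-15 | P5 15-25 | P4 25-35 | P2 35-45 |
Completion: P1=15  P2=45  P3=7  P4=35  P5=25
Turnaround (C−A): P1=15  P2=34  P3=5  P4=34  P5=25
Waiting = turnaround − burst: P1=5, P2=24, P3=0, P4=24, P5=15
Total waiting = 5 + 24 + 0 + 24 + 15 = 68

68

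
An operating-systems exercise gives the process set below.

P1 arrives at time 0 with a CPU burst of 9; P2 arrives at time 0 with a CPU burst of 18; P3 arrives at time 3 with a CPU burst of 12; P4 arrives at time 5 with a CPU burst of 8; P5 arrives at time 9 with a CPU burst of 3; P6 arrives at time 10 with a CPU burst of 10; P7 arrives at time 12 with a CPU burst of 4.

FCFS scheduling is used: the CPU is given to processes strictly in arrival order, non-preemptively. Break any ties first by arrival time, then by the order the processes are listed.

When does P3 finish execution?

Gantt: | P1 0-9 | P2 9-27 | P3 27-39 | P4 39-47 | P5 47-50 | P6 50-60 | P7 60-64 |
Completion: P1=9  P2=27  P3=39  P4=47  P5=50  P6=60  P7=64
Turnaround (C−A): P1=9  P2=27  P3=36  P4=42  P5=41  P6=50  P7=52

39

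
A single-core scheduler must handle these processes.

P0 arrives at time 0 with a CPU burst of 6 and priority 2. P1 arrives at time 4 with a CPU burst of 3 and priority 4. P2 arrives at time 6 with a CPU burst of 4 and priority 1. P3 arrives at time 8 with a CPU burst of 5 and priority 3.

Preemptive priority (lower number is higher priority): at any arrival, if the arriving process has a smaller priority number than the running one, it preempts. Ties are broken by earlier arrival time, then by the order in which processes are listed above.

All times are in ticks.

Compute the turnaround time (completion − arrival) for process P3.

Timeline: | P0 0-6 | P2 6-10 | P3 10-15 | P1 15-18 |
Completion: P0=6  P1=18  P2=10  P3=15
Turnaround (C−A): P0=6  P1=14  P2=4  P3=7
Turnaround(P3) = completion − arrival = 15 − 8 = 7

7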